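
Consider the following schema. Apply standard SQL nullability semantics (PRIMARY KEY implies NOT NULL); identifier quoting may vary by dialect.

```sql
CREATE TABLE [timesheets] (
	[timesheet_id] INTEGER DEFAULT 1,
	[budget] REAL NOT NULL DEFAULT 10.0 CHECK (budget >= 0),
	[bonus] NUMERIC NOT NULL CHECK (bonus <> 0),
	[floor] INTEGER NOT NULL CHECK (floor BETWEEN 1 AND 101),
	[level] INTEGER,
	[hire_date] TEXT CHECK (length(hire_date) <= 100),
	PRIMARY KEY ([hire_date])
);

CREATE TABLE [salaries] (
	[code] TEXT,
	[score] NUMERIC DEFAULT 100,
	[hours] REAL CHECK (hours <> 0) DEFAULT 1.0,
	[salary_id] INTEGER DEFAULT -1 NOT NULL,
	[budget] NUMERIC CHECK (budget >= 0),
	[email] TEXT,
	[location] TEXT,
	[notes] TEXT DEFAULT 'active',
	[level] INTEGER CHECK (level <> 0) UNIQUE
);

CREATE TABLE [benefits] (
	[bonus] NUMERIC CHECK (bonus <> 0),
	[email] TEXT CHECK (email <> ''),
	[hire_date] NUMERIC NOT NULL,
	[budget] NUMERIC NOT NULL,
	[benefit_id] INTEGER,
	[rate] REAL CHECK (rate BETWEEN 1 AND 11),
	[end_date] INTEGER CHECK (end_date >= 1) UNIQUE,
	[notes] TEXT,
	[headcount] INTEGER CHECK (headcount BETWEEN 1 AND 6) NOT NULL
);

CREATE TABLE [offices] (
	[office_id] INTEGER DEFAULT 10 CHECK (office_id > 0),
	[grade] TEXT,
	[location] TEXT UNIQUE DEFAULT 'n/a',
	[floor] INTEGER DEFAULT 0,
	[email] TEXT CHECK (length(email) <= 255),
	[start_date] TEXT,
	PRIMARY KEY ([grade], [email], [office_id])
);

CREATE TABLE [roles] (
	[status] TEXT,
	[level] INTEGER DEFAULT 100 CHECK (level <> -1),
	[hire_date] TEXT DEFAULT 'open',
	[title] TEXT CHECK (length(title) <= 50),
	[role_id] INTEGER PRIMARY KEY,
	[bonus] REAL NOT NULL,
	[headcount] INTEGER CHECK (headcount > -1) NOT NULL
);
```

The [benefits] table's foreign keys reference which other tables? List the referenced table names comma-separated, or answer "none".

No column in benefits has a REFERENCES clause.

none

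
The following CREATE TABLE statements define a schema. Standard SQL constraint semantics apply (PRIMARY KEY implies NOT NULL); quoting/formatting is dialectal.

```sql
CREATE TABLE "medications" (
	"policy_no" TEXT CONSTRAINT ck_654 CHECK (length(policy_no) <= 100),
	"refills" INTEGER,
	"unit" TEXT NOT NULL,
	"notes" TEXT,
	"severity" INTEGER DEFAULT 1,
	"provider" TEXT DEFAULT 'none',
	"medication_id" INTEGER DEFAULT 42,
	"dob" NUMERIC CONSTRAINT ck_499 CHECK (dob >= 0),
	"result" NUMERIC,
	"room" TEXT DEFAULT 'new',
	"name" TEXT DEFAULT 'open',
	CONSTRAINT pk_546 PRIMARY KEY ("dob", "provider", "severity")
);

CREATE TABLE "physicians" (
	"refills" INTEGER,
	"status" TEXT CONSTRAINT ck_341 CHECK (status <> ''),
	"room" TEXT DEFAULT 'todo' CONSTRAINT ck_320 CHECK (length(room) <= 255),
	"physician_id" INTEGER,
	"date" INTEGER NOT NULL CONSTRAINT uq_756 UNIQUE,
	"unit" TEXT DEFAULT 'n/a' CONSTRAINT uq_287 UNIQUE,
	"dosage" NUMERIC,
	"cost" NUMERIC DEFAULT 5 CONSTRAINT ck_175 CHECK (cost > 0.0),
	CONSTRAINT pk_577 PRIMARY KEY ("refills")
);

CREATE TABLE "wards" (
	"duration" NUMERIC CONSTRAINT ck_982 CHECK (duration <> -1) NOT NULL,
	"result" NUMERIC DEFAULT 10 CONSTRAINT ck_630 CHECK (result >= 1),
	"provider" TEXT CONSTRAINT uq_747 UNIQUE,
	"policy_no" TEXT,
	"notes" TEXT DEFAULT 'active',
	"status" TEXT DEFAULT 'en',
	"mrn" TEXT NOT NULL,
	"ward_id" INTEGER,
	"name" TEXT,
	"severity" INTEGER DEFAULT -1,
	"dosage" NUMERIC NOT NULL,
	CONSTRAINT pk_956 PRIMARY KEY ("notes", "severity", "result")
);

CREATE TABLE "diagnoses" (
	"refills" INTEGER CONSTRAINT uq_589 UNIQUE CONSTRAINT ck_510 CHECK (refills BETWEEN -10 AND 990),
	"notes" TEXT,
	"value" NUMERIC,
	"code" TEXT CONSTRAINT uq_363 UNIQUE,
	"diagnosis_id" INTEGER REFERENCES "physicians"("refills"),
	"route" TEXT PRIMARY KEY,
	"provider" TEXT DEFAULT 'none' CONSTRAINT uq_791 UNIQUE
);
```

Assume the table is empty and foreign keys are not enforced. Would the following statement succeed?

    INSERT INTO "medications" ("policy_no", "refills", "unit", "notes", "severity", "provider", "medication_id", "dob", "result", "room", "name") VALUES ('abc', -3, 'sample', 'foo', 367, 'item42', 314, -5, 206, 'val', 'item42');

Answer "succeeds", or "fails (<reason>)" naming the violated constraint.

The value -5 for dob violates CHECK (dob >= 0).

fails (CHECK on dob)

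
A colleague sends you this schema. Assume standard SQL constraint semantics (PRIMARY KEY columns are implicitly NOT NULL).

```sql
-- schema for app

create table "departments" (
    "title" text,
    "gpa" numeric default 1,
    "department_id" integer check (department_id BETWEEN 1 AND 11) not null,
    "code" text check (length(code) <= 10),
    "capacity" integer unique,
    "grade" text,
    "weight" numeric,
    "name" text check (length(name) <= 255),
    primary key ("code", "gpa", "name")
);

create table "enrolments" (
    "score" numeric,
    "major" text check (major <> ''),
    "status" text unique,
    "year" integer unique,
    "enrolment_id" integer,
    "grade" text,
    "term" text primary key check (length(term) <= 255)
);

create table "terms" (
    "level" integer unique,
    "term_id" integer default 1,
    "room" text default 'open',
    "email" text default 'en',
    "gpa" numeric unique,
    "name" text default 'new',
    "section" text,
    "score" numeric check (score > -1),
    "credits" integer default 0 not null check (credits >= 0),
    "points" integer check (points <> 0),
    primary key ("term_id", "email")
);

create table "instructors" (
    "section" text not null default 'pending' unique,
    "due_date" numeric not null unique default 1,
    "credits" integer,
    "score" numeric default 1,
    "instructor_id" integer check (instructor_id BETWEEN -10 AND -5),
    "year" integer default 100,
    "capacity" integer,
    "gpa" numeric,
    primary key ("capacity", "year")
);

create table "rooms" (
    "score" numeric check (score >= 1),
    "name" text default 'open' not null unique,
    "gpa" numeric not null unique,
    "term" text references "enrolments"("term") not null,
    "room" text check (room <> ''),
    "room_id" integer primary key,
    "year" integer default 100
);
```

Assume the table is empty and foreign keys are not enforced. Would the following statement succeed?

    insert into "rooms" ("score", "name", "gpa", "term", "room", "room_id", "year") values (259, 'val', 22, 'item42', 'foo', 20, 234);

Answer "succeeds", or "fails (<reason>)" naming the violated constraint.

succeeds

NOT NULL columns: gpa is supplied; name is supplied; room_id is supplied; term is supplied.
CHECK constraints: 259 satisfies (score >= 1); 'foo' satisfies (room <> '').
No constraint is violated.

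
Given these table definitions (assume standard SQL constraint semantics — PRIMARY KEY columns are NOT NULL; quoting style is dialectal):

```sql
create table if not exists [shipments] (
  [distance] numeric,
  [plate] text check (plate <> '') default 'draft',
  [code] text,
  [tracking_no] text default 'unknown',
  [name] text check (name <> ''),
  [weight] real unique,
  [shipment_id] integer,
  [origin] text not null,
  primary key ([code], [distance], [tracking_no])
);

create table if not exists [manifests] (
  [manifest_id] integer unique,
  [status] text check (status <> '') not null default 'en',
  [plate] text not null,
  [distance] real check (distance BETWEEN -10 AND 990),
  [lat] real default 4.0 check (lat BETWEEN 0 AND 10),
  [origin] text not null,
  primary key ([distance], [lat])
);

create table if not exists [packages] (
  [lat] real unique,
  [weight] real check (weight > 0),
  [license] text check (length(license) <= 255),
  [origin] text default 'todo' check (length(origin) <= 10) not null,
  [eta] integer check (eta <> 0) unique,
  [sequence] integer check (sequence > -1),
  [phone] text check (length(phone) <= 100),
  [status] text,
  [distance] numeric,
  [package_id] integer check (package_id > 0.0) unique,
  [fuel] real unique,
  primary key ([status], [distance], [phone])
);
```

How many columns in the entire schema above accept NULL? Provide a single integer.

12

shipments: 4 nullable (plate, name, weight, shipment_id — PK (code, distance, tracking_no) and explicit NOT NULL columns excluded).
manifests: 1 nullable (manifest_id — PK (distance, lat) and explicit NOT NULL columns excluded).
packages: 7 nullable (lat, weight, license, eta, sequence, package_id, fuel — PK (status, distance, phone) and explicit NOT NULL columns excluded).
Total: 4 + 1 + 7 = 12.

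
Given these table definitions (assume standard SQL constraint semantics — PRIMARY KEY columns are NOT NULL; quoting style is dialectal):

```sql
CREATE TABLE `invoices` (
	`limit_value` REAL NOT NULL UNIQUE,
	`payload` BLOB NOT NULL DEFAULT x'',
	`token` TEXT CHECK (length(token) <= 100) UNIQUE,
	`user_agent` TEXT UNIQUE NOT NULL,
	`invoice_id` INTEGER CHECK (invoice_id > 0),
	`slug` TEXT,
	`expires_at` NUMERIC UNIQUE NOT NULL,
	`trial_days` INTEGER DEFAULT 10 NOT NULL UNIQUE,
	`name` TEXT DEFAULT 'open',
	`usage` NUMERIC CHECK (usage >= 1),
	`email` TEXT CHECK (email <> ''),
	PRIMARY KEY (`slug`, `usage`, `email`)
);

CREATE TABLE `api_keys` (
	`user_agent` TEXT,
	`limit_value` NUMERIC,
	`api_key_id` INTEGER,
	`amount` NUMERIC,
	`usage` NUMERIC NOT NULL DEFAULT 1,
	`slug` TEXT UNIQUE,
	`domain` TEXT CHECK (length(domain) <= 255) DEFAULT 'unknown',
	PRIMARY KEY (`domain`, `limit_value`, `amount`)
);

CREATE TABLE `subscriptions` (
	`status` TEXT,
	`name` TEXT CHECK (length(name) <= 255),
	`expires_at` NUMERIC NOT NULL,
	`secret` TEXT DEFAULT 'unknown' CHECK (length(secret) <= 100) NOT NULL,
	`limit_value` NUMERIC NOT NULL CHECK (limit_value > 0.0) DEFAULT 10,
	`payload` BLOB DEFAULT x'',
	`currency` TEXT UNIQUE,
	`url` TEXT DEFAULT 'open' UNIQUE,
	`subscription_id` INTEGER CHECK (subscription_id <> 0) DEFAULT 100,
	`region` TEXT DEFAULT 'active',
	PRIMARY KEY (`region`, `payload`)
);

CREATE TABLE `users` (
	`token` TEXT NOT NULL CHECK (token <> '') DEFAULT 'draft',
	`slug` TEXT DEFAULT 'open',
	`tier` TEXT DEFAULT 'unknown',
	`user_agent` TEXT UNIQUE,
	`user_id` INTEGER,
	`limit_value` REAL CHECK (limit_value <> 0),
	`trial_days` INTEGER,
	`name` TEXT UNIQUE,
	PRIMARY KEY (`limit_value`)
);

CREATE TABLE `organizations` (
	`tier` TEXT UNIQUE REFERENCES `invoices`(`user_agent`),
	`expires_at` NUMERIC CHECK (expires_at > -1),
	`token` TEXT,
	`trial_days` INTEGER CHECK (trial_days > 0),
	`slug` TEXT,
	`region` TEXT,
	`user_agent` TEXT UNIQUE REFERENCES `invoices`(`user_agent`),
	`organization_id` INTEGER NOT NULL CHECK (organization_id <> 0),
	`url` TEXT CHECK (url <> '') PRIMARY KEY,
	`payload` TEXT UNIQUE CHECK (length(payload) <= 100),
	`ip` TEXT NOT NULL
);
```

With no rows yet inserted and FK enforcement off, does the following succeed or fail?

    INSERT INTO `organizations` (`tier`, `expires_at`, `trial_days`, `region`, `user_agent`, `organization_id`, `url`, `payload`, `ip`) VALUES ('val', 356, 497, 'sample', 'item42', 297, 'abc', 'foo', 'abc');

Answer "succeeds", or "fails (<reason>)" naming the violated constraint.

NOT NULL columns: ip is supplied; organization_id is supplied; url is supplied.
CHECK constraints: 356 satisfies (expires_at > -1); 497 satisfies (trial_days > 0); 297 satisfies (organization_id <> 0); 'abc' satisfies (url <> ''); 'foo' satisfies (length(payload) <= 100).
No constraint is violated.

succeeds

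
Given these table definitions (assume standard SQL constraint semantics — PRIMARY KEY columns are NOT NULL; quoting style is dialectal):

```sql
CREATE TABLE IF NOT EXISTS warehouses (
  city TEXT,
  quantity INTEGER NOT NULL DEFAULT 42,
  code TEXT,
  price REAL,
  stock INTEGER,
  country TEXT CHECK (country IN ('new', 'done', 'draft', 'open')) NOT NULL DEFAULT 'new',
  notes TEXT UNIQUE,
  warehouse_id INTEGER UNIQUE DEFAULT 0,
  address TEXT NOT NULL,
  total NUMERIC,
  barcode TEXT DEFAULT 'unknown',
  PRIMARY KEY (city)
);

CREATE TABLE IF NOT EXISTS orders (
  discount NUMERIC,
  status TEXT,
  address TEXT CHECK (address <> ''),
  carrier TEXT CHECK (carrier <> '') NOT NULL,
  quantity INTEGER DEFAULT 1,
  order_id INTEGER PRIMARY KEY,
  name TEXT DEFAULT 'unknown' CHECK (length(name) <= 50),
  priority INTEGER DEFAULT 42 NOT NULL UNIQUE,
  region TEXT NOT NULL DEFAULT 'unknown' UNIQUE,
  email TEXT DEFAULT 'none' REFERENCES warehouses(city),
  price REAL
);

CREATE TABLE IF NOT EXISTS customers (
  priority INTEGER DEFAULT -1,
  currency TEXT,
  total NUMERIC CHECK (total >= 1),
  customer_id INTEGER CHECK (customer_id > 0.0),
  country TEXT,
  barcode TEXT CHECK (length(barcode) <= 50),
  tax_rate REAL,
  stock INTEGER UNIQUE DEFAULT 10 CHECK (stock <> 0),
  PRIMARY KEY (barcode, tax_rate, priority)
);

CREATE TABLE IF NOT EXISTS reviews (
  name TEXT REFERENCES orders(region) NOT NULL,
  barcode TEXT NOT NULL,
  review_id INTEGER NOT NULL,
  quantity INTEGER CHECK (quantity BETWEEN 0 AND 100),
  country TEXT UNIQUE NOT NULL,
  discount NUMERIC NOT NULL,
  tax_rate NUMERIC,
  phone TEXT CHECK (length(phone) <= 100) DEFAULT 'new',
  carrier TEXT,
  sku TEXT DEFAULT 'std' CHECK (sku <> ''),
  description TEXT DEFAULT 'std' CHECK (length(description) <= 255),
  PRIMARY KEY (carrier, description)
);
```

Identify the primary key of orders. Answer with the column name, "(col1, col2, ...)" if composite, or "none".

order_id is declared PRIMARY KEY inline on the column.

order_id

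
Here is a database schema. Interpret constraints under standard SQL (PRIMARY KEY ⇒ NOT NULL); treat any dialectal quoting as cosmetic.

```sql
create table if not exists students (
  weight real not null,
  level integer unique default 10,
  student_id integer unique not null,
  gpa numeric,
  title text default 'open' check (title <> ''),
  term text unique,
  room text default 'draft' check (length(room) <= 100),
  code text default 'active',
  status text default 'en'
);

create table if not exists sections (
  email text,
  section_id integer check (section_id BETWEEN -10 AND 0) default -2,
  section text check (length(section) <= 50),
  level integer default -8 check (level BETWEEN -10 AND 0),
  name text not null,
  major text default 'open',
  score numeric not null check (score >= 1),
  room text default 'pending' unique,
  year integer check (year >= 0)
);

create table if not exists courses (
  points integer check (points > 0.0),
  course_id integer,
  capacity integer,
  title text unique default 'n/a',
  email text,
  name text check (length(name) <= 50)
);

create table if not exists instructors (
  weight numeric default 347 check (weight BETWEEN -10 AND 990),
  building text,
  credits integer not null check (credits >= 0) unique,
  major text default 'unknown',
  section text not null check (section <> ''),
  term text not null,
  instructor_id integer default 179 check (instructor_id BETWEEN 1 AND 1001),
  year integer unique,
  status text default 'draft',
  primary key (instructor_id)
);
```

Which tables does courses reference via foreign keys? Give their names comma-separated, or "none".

none

No column in courses has a REFERENCES clause.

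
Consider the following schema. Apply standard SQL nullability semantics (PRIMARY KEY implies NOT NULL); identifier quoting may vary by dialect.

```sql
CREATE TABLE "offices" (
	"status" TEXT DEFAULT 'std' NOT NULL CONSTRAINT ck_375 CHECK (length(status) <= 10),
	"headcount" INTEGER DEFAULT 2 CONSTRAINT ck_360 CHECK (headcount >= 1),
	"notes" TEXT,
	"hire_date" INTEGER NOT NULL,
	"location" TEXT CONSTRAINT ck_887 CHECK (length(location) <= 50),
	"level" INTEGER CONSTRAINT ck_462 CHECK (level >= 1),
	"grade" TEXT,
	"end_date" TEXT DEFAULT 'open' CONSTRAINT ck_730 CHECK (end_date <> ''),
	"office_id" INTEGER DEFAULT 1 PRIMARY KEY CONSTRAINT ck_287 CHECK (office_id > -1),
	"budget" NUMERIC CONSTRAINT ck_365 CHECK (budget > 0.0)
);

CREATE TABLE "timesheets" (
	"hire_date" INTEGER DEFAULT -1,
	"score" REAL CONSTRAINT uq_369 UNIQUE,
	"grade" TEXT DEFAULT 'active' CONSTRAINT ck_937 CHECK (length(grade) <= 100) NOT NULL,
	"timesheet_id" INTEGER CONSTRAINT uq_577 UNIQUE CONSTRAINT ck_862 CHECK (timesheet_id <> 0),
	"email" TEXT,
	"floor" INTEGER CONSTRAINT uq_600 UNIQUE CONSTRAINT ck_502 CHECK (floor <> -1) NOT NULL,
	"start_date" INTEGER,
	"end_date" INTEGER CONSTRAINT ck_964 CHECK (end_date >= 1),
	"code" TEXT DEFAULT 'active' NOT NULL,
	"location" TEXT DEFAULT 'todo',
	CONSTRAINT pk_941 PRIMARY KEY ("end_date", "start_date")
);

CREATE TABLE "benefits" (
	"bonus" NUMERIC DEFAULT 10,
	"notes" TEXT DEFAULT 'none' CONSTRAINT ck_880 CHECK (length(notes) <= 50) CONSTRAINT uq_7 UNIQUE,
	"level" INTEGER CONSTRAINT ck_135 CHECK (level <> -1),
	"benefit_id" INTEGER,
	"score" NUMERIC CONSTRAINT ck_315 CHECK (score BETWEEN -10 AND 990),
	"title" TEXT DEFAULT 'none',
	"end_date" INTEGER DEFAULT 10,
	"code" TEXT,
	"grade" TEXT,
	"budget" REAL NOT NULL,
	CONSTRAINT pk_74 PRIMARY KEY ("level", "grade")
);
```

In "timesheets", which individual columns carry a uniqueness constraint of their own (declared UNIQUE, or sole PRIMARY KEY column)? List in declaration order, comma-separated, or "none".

score, timesheet_id, floor

- hire_date: no UNIQUE or single-column PK constraint.
- score: declared UNIQUE → unique.
- grade: no UNIQUE or single-column PK constraint.
- timesheet_id: declared UNIQUE → unique.
- email: no UNIQUE or single-column PK constraint.
- floor: declared UNIQUE → unique.
- start_date: part of a composite PRIMARY KEY — only the tuple is unique, not this column on its own.
- end_date: part of a composite PRIMARY KEY — only the tuple is unique, not this column on its own.
- code: no UNIQUE or single-column PK constraint.
- location: no UNIQUE or single-column PK constraint.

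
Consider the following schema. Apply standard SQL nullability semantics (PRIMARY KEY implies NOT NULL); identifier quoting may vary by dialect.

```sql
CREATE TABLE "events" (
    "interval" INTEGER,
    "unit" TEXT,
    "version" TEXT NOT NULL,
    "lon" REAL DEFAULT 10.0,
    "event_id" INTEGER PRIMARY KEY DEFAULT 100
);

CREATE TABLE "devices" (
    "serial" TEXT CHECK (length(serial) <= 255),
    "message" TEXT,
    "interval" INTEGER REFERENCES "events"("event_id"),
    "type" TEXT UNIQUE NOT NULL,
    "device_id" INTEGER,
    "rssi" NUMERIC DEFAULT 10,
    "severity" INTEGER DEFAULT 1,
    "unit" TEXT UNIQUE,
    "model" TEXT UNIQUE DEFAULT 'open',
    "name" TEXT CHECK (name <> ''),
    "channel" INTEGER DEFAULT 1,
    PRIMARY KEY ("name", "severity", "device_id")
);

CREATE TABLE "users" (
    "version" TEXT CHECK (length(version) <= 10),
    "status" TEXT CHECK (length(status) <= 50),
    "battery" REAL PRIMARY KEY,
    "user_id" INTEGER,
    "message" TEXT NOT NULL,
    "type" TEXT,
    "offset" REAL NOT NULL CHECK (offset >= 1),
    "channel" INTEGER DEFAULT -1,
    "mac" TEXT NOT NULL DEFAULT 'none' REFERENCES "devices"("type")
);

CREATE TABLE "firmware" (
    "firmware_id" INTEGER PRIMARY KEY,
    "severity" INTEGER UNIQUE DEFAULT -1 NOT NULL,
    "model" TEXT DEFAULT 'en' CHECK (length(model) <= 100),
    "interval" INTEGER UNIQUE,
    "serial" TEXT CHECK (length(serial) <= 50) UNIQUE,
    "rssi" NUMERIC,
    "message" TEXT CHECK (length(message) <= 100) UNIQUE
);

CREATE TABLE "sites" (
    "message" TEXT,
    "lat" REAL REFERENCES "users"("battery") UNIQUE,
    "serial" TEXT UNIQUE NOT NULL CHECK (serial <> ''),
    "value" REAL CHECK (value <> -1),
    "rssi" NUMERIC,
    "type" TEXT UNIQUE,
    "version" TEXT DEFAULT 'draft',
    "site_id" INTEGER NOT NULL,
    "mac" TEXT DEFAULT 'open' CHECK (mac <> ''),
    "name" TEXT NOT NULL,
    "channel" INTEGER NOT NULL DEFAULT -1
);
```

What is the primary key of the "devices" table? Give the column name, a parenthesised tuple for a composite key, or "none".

(name, severity, device_id)

A table-level PRIMARY KEY clause names 3 columns: name, severity, device_id.
This is a composite key — the combination is unique, not each column individually.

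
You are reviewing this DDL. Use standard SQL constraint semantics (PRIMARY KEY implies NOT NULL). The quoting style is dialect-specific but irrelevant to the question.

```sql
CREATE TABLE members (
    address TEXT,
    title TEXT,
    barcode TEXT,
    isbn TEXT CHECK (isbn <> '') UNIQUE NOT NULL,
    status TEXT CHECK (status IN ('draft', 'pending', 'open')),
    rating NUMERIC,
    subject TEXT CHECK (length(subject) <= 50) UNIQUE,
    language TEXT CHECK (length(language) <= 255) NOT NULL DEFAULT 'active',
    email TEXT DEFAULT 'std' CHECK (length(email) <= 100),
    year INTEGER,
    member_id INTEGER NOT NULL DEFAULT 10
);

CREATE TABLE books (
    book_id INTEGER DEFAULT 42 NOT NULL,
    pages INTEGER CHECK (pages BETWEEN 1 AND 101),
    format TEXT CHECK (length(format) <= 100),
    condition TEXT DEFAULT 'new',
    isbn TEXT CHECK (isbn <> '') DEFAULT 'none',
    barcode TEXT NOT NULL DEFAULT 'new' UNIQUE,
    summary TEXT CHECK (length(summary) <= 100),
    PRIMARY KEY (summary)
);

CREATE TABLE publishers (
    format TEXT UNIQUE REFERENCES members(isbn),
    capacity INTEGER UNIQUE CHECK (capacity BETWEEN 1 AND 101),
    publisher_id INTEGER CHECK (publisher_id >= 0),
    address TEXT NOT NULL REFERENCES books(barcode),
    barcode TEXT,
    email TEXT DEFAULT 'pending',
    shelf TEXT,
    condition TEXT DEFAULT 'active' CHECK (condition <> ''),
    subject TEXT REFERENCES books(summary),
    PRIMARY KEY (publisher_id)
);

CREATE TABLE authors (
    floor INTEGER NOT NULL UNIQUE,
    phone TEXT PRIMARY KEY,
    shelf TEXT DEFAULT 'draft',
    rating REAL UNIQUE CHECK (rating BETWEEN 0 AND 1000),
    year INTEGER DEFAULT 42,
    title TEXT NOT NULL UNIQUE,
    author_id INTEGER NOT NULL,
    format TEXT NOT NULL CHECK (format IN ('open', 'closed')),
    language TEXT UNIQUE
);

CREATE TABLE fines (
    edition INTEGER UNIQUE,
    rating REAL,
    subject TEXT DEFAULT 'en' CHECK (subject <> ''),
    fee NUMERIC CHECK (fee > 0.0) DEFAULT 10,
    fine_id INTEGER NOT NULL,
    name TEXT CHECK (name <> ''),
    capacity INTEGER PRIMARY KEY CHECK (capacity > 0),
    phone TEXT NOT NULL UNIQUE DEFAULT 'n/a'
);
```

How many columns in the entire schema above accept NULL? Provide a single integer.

members: 8 nullable (address, title, barcode, status, rating, subject, email, year — PK none and explicit NOT NULL columns excluded).
books: 4 nullable (pages, format, condition, isbn — PK (summary) and explicit NOT NULL columns excluded).
publishers: 7 nullable (format, capacity, barcode, email, shelf, condition, subject — PK (publisher_id) and explicit NOT NULL columns excluded).
authors: 4 nullable (shelf, rating, year, language — PK (phone) and explicit NOT NULL columns excluded).
fines: 5 nullable (edition, rating, subject, fee, name — PK (capacity) and explicit NOT NULL columns excluded).
Total: 8 + 4 + 7 + 4 + 5 = 28.

28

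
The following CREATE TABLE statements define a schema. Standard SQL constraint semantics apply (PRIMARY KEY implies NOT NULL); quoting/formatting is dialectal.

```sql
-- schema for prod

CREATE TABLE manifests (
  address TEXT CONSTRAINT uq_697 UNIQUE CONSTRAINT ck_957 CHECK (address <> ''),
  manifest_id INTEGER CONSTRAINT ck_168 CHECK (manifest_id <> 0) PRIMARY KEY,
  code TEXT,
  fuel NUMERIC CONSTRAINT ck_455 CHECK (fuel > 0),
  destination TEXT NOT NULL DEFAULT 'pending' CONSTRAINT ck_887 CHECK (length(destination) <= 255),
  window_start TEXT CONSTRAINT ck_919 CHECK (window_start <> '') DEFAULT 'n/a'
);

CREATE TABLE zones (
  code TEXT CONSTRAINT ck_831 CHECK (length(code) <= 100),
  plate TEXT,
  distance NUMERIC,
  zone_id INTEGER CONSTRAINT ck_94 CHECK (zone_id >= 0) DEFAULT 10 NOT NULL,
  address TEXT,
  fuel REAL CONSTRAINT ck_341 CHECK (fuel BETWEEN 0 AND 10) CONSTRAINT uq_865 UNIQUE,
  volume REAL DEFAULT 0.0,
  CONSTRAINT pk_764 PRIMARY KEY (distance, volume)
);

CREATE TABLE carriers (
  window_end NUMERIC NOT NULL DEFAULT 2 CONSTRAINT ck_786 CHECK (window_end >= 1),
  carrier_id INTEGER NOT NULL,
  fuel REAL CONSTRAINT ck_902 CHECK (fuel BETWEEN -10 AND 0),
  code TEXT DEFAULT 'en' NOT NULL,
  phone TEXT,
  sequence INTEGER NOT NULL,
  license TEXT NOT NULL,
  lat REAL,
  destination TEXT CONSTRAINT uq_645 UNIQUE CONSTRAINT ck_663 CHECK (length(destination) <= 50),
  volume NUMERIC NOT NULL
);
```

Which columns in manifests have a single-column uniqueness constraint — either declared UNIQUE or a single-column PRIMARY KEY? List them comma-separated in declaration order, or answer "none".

address, manifest_id

- address: declared UNIQUE → unique.
- manifest_id: single-column PRIMARY KEY → unique.
- code: no UNIQUE or single-column PK constraint.
- fuel: no UNIQUE or single-column PK constraint.
- destination: no UNIQUE or single-column PK constraint.
- window_start: no UNIQUE or single-column PK constraint.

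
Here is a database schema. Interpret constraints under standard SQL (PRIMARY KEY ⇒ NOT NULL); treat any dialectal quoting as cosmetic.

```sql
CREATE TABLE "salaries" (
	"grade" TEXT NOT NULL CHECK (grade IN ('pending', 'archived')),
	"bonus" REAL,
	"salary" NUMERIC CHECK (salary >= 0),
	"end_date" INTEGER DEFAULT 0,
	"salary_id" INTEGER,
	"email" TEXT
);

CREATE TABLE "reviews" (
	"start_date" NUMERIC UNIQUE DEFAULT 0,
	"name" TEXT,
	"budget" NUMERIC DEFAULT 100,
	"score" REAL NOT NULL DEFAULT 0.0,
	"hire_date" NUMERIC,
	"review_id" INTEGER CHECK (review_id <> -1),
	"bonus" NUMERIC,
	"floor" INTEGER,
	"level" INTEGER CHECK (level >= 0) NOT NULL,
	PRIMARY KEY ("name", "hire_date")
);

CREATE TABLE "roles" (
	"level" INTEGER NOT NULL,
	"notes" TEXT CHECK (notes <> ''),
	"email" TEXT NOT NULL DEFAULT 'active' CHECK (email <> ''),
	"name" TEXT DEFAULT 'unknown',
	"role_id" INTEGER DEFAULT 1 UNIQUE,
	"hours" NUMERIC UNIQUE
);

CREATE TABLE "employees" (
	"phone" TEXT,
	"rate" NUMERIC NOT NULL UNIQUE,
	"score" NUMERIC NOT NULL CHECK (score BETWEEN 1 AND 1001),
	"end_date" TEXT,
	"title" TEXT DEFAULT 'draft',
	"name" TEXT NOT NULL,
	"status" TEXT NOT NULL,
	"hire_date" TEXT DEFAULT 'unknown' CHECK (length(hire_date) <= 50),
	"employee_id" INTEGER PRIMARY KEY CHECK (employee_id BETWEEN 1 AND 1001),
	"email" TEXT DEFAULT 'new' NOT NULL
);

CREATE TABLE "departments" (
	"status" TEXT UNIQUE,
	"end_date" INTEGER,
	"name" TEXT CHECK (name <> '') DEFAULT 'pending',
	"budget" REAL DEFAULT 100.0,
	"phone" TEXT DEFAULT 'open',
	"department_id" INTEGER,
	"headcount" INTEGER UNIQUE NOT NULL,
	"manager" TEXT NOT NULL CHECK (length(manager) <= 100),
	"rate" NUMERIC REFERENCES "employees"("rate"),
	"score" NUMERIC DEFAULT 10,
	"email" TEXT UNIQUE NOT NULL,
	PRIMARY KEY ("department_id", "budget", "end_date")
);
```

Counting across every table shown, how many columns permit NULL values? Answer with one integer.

salaries: 5 nullable (bonus, salary, end_date, salary_id, email — PK none and explicit NOT NULL columns excluded).
reviews: 5 nullable (start_date, budget, review_id, bonus, floor — PK (name, hire_date) and explicit NOT NULL columns excluded).
roles: 4 nullable (notes, name, role_id, hours — PK none and explicit NOT NULL columns excluded).
employees: 4 nullable (phone, end_date, title, hire_date — PK (employee_id) and explicit NOT NULL columns excluded).
departments: 5 nullable (status, name, phone, rate, score — PK (department_id, budget, end_date) and explicit NOT NULL columns excluded).
Total: 5 + 5 + 4 + 4 + 5 = 23.

23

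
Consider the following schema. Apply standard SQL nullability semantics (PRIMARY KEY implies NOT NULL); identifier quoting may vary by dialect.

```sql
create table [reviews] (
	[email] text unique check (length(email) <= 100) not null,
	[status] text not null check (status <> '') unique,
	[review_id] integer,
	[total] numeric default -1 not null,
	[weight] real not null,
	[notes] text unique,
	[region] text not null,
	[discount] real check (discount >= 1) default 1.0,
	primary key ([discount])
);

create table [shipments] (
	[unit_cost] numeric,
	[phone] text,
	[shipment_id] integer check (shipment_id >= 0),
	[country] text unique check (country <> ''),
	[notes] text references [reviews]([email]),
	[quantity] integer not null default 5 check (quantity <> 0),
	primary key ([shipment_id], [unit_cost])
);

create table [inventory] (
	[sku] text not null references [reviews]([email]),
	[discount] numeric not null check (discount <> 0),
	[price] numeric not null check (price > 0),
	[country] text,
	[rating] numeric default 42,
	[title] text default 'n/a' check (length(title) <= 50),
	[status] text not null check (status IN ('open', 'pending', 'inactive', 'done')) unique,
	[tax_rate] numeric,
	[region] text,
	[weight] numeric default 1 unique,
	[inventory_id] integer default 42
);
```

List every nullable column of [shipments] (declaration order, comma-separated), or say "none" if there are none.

phone, country, notes

- unit_cost: part of the PRIMARY KEY, which implies NOT NULL → not nullable.
- phone: no NOT NULL constraint applies → nullable.
- shipment_id: part of the PRIMARY KEY, which implies NOT NULL → not nullable.
- country: CHECK does not forbid NULL (a CHECK constraint passes when its expression is NULL) → nullable.
- notes: a foreign key column may be NULL unless separately constrained → nullable.
- quantity: declared NOT NULL → not nullable.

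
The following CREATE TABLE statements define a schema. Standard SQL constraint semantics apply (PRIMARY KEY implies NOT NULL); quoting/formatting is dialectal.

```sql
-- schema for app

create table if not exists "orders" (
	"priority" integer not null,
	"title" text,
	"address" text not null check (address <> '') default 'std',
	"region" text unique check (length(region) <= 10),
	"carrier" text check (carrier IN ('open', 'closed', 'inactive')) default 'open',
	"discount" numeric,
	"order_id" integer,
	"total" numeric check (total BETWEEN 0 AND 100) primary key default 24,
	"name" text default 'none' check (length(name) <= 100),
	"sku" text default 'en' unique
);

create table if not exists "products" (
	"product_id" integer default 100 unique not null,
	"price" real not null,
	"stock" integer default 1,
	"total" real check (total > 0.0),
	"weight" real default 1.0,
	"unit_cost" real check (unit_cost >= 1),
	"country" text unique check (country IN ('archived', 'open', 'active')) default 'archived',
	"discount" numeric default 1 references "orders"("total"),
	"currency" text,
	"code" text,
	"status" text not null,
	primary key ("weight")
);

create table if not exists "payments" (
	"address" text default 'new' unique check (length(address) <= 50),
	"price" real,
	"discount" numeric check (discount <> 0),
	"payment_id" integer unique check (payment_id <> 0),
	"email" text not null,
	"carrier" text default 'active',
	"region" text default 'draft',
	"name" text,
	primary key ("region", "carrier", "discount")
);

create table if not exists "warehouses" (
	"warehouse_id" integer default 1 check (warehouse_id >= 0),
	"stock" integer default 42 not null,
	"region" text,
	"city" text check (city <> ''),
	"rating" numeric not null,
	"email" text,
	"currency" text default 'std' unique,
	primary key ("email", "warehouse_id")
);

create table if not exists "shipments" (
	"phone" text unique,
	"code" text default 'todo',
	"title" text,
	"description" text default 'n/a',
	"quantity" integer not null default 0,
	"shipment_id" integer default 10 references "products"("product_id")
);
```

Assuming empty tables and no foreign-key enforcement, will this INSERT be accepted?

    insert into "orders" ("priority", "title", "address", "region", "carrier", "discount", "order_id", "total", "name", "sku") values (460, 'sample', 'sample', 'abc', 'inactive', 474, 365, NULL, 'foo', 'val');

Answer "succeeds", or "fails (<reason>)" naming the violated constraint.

fails (NOT NULL on total)

total is explicitly set to NULL, but total is part of the PRIMARY KEY (implied NOT NULL).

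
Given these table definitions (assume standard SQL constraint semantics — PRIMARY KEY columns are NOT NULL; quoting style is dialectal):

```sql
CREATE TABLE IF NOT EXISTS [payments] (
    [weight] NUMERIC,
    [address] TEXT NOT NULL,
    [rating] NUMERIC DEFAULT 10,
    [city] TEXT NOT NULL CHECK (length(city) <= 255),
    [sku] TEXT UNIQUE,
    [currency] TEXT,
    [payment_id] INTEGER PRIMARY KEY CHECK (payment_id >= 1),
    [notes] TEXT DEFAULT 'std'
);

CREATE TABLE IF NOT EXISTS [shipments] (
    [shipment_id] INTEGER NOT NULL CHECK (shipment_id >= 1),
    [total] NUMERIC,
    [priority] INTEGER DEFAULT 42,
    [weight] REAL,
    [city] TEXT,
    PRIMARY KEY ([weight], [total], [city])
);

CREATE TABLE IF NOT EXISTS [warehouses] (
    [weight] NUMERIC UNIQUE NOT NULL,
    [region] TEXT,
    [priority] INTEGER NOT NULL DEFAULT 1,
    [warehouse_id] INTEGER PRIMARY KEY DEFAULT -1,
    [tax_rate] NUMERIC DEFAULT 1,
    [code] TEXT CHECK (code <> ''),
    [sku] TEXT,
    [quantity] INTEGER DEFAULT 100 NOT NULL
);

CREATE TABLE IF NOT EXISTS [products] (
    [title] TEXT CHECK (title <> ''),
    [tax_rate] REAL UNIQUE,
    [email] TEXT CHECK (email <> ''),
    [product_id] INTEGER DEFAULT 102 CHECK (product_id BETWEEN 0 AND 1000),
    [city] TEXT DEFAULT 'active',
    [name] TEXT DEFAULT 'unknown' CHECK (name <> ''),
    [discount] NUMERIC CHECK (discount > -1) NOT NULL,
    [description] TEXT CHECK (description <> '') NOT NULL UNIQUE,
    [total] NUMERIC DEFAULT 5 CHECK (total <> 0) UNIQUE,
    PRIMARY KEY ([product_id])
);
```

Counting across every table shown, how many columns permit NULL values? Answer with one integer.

16

payments: 5 nullable (weight, rating, sku, currency, notes — PK (payment_id) and explicit NOT NULL columns excluded).
shipments: 1 nullable (priority — PK (weight, total, city) and explicit NOT NULL columns excluded).
warehouses: 4 nullable (region, tax_rate, code, sku — PK (warehouse_id) and explicit NOT NULL columns excluded).
products: 6 nullable (title, tax_rate, email, city, name, total — PK (product_id) and explicit NOT NULL columns excluded).
Total: 5 + 1 + 4 + 6 = 16.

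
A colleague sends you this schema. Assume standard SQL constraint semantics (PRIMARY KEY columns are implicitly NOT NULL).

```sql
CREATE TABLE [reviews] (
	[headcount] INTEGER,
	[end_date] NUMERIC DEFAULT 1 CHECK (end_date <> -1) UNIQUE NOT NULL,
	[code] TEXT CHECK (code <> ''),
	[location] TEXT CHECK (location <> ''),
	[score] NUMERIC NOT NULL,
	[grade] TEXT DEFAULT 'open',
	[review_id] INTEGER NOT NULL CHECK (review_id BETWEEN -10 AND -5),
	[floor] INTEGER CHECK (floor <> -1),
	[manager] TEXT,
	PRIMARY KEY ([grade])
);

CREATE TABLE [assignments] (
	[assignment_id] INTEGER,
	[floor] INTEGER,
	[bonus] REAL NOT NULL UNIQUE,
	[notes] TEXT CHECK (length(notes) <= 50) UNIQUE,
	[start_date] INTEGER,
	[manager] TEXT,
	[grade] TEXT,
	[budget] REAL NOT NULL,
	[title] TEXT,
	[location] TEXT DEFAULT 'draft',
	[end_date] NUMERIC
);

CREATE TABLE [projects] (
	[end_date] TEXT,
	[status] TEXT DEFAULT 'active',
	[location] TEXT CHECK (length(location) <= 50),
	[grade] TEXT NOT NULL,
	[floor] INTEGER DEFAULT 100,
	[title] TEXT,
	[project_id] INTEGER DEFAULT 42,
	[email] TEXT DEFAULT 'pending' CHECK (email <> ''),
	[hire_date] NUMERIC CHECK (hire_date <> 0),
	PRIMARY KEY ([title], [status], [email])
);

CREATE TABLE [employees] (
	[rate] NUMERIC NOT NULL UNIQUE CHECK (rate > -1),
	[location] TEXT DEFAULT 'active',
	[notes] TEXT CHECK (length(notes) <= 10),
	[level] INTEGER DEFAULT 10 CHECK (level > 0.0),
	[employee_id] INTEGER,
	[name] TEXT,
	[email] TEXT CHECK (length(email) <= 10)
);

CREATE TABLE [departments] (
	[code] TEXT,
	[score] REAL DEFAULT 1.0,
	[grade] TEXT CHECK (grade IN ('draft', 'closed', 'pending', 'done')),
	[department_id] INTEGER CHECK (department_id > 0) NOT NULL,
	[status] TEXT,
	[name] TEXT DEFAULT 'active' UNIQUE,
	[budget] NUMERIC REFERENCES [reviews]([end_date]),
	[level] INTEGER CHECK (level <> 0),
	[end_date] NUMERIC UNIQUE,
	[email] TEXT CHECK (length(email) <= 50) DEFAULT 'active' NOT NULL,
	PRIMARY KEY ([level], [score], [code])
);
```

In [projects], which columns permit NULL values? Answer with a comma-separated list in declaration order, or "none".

end_date, location, floor, project_id, hire_date

- end_date: no NOT NULL constraint applies → nullable.
- status: part of the PRIMARY KEY, which implies NOT NULL → not nullable.
- location: CHECK does not forbid NULL (a CHECK constraint passes when its expression is NULL) → nullable.
- grade: declared NOT NULL → not nullable.
- floor: DEFAULT only fills an omitted column; an explicit NULL is still allowed → nullable.
- title: part of the PRIMARY KEY, which implies NOT NULL → not nullable.
- project_id: DEFAULT only fills an omitted column; an explicit NULL is still allowed → nullable.
- email: part of the PRIMARY KEY, which implies NOT NULL → not nullable.
- hire_date: CHECK does not forbid NULL (a CHECK constraint passes when its expression is NULL) → nullable.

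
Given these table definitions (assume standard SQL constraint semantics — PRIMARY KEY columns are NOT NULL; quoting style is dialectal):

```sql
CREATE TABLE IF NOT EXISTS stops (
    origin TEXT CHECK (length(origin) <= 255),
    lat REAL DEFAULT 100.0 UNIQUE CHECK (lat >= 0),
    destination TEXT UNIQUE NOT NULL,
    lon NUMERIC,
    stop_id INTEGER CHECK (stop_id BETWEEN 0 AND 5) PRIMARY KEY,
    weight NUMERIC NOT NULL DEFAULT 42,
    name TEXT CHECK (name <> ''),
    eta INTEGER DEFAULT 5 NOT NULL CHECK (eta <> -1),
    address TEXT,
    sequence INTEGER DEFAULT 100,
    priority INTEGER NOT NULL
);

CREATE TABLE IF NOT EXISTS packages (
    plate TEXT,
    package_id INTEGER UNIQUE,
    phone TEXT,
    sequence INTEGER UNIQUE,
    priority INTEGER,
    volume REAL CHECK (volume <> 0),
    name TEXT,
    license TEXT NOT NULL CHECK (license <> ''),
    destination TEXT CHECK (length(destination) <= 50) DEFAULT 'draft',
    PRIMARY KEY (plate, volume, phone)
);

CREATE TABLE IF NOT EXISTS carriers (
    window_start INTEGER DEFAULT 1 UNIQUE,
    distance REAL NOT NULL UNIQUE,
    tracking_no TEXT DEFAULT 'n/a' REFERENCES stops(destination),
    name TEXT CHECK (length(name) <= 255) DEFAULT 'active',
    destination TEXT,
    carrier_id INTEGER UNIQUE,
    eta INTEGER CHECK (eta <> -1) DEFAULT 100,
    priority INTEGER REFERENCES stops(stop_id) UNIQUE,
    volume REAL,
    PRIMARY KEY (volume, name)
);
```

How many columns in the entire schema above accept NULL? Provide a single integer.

17

stops: 6 nullable (origin, lat, lon, name, address, sequence — PK (stop_id) and explicit NOT NULL columns excluded).
packages: 5 nullable (package_id, sequence, priority, name, destination — PK (plate, volume, phone) and explicit NOT NULL columns excluded).
carriers: 6 nullable (window_start, tracking_no, destination, carrier_id, eta, priority — PK (volume, name) and explicit NOT NULL columns excluded).
Total: 6 + 5 + 6 = 17.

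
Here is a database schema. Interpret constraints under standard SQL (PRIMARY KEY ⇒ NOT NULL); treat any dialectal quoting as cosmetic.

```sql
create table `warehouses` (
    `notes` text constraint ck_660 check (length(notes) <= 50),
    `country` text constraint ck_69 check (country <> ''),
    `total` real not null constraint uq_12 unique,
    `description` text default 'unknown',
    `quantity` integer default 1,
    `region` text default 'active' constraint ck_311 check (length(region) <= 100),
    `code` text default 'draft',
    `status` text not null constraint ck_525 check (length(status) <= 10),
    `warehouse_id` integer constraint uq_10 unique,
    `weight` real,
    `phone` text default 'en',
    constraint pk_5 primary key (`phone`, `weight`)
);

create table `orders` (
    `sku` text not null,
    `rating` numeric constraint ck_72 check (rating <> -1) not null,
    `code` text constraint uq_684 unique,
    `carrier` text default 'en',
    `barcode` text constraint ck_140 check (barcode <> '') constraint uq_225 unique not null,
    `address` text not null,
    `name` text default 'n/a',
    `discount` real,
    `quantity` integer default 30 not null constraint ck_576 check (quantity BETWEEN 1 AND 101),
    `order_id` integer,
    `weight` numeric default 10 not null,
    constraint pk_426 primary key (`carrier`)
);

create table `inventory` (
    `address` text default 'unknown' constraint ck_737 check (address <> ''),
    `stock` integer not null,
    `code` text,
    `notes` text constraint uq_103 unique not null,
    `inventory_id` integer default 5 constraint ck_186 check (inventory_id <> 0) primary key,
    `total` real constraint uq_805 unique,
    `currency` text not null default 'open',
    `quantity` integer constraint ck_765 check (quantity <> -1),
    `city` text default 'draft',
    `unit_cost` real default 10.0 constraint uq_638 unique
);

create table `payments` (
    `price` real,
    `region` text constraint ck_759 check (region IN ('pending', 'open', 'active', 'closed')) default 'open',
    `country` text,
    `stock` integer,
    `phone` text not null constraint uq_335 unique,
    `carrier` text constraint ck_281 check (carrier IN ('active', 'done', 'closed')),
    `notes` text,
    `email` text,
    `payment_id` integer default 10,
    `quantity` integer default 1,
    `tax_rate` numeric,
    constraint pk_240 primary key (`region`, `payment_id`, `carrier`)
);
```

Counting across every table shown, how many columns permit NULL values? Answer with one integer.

warehouses: 7 nullable (notes, country, description, quantity, region, code, warehouse_id — PK (phone, weight) and explicit NOT NULL columns excluded).
orders: 4 nullable (code, name, discount, order_id — PK (carrier) and explicit NOT NULL columns excluded).
inventory: 6 nullable (address, code, total, quantity, city, unit_cost — PK (inventory_id) and explicit NOT NULL columns excluded).
payments: 7 nullable (price, country, stock, notes, email, quantity, tax_rate — PK (region, payment_id, carrier) and explicit NOT NULL columns excluded).
Total: 7 + 4 + 6 + 7 = 24.

24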